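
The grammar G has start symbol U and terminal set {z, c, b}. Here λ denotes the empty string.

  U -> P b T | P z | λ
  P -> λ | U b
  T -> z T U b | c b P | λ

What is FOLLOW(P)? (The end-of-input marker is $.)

{$, b, z}

FIRST(T) = {λ, c, z}
FIRST(U) = {λ, b, z}  (via P b T, P z)
FIRST(P) = {λ, b, z}  (via U b)
FOLLOW(U) includes $ since U is the start symbol.
FOLLOW(U): in P->U b, U is followed by b with FIRST {b}; in T->z T U b, U is followed by b with FIRST {b}. Thus FOLLOW(U) = {$, b}.
FOLLOW(T): in U->P b T, the suffix after T is empty, so FOLLOW(T) ⊇ FOLLOW(U) = {$, b}; in T->z T U b, T is followed by U b with FIRST {b, z}. Thus FOLLOW(T) = {$, b, z}.
FOLLOW(P): in U->P b T, P is followed by b T with FIRST {b}; in U->P z, P is followed by z with FIRST {z}; in T->c b P, the suffix after P is empty, so FOLLOW(P) ⊇ FOLLOW(T) = {$, b, z}. Thus FOLLOW(P) = {$, b, z}.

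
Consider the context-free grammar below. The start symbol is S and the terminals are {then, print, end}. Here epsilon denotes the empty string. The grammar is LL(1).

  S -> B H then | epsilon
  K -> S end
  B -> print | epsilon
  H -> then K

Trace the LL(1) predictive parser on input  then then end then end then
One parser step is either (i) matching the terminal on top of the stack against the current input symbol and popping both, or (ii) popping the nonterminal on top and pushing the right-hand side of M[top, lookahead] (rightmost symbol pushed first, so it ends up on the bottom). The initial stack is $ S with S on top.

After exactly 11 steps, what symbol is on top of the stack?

end

      Stack                   Input                          Action
   1  $ S                     then then end then end then $  expand S -> B H then
   2  $ then H B              then then end then end then $  expand B -> epsilon
   3  $ then H                then then end then end then $  expand H -> then K
   4  $ then K then           then then end then end then $  match then
   5  $ then K                then end then end then $       expand K -> S end
   6  $ then end S            then end then end then $       expand S -> B H then
   7  $ then end then H B     then end then end then $       expand B -> epsilon
   8  $ then end then H       then end then end then $       expand H -> then K
   9  $ then end then K then  then end then end then $       match then
  10  $ then end then K       end then end then $            expand K -> S end
  11  $ then end then end S   end then end then $            expand S -> epsilon
Stack after step 11: $ then end then end (top = end).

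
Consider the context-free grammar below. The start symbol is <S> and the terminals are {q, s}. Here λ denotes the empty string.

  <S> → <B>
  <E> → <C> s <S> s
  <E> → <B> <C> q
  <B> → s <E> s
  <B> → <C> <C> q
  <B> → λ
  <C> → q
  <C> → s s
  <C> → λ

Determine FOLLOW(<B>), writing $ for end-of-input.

FIRST(<C>) = {λ, q, s}
FIRST(<B>) = {λ, q, s}  (via <C> <C> q)
FIRST(<S>) = {λ, q, s}  (via <B>)
FIRST(<E>) = {q, s}  (via <C> s <S> s, <B> <C> q)
FOLLOW(<S>) includes $ since <S> is the start symbol.
FOLLOW(<S>): in <E>→<C> s <S> s, <S> is followed by s with FIRST {s}. Thus FOLLOW(<S>) = {$, s}.
FOLLOW(<E>): in <B>→s <E> s, <E> is followed by s with FIRST {s}. Thus FOLLOW(<E>) = {s}.
FOLLOW(<B>): in <S>→<B>, the suffix after <B> is empty, so FOLLOW(<B>) ⊇ FOLLOW(<S>) = {$, s}; in <E>→<B> <C> q, <B> is followed by <C> q with FIRST {q, s}. Thus FOLLOW(<B>) = {$, q, s}.
FOLLOW(<C>): in <E>→<C> s <S> s, <C> is followed by s <S> s with FIRST {s}; in <E>→<B> <C> q, <C> is followed by q with FIRST {q}; in <B>→<C> <C> q (occurrence 1), <C> is followed by <C> q with FIRST {q, s}; in <B>→<C> <C> q (occurrence 2), <C> is followed by q with FIRST {q}. Thus FOLLOW(<C>) = {q, s}.

{$, q, s}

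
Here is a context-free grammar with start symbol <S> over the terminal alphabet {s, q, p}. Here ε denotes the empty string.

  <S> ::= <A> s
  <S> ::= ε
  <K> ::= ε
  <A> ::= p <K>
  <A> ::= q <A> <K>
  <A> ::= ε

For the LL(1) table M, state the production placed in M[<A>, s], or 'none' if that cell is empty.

FIRST(<K>) = {ε}
FIRST(<A>) = {ε, p, q}
FIRST(<S>) = {ε, p, q, s}  (via <A> s)
FOLLOW(<S>) includes $ since <S> is the start symbol.
FOLLOW(<A>): in <S>::=<A> s, <A> is followed by s with FIRST {s}; in <A>::=q <A> <K>, <A> is followed by <K> with FIRST {ε}; in <A>::=q <A> <K>, the suffix after <A> is nullable (adds nothing new). Thus FOLLOW(<A>) = {s}.
For <A> ::= p <K>: FIRST(p <K>) = {p}, so it goes in M[<A>, t] for t ∈ {p}.
For <A> ::= q <A> <K>: FIRST(q <A> <K>) = {q}, so it goes in M[<A>, t] for t ∈ {q}.
For <A> ::= ε: FIRST(ε) = {ε}, so it goes in M[<A>, t] for t ∈ {}; since ε ∈ FIRST, also for every t ∈ FOLLOW(<A>) = {s}.

<A> ::= ε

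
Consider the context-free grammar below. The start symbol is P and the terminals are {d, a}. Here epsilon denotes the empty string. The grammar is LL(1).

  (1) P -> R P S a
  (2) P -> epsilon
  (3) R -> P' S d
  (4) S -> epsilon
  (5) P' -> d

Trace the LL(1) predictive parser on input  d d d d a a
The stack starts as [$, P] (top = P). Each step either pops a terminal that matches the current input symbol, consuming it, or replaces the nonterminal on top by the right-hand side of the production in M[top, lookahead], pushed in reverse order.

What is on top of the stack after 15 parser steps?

      Stack               Input          Action
   1  $ P                 d d d d a a $  expand P -> R P S a
   2  $ a S P R           d d d d a a $  expand R -> P' S d
   3  $ a S P d S P'      d d d d a a $  expand P' -> d
   4  $ a S P d S d       d d d d a a $  match d
   5  $ a S P d S         d d d a a $    expand S -> epsilon
   6  $ a S P d           d d d a a $    match d
   7  $ a S P             d d a a $      expand P -> R P S a
   8  $ a S a S P R       d d a a $      expand R -> P' S d
   9  $ a S a S P d S P'  d d a a $      expand P' -> d
  10  $ a S a S P d S d   d d a a $      match d
  11  $ a S a S P d S     d a a $        expand S -> epsilon
  12  $ a S a S P d       d a a $        match d
  13  $ a S a S P         a a $          expand P -> epsilon
  14  $ a S a S           a a $          expand S -> epsilon
  15  $ a S a             a a $          match a
Stack after step 15: $ a S (top = S).

S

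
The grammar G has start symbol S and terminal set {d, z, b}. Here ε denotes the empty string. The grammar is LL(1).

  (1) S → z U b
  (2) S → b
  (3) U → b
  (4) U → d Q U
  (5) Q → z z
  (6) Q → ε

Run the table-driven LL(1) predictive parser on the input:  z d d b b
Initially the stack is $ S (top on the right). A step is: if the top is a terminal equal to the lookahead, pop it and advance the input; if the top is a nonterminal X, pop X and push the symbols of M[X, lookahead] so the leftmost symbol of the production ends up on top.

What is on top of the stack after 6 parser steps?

     Stack      Input        Action
  1  $ S        z d d b b $  expand S → z U b
  2  $ b U z    z d d b b $  match z
  3  $ b U      d d b b $    expand U → d Q U
  4  $ b U Q d  d d b b $    match d
  5  $ b U Q    d b b $      expand Q → ε
  6  $ b U      d b b $      expand U → d Q U
Stack after step 6: $ b U Q d (top = d).

d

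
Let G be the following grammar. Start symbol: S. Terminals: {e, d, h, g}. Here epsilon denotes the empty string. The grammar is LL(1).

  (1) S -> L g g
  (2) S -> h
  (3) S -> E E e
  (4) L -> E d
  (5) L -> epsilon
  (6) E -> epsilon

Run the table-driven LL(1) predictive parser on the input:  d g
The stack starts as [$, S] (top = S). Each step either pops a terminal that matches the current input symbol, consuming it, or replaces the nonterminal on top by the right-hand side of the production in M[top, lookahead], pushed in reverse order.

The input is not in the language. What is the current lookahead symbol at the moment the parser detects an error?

step 1: stack=$ S  input=d g $  — expand S -> L g g
step 2: stack=$ g g L  input=d g $  — expand L -> E d
step 3: stack=$ g g d E  input=d g $  — expand E -> epsilon
step 4: stack=$ g g d  input=d g $  — match d
step 5: stack=$ g g  input=g $  — match g
step 6: stack=$ g  input=$  — error: top is terminal g but lookahead is $

$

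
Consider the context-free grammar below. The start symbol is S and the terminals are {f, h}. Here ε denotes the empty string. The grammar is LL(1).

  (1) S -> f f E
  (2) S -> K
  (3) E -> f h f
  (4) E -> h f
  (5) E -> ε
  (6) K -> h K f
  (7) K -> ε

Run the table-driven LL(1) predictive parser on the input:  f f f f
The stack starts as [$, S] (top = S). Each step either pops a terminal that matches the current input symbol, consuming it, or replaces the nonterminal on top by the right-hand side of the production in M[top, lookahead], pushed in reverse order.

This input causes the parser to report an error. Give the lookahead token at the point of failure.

     Stack    Input      Action
  1  $ S      f f f f $  expand S -> f f E
  2  $ E f f  f f f f $  match f
  3  $ E f    f f f $    match f
  4  $ E      f f $      expand E -> f h f
  5  $ f h f  f f $      match f
  6  $ f h    f $        error: top is terminal h but lookahead is f

f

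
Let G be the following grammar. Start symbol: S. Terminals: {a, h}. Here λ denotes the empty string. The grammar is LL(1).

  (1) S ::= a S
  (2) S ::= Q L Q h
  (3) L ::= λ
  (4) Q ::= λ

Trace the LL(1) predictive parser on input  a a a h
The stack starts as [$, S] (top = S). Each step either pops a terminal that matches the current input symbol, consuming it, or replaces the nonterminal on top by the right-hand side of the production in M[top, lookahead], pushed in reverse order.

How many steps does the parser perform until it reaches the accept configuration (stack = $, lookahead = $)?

11

      Stack      Input      Action
   1  $ S        a a a h $  expand S ::= a S
   2  $ S a      a a a h $  match a
   3  $ S        a a h $    expand S ::= a S
   4  $ S a      a a h $    match a
   5  $ S        a h $      expand S ::= a S
   6  $ S a      a h $      match a
   7  $ S        h $        expand S ::= Q L Q h
   8  $ h Q L Q  h $        expand Q ::= λ
   9  $ h Q L    h $        expand L ::= λ
  10  $ h Q      h $        expand Q ::= λ
  11  $ h        h $        match h
Accept reached after 11 steps.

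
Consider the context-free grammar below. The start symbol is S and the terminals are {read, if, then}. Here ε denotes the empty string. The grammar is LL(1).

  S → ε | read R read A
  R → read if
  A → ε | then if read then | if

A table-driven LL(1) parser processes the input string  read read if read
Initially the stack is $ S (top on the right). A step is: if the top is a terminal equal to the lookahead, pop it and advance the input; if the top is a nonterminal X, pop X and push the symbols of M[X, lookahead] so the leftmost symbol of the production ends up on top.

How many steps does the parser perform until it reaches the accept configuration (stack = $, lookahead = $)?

7

step 1: stack=$ S  input=read read if read $  — expand S → read R read A
step 2: stack=$ A read R read  input=read read if read $  — match read
step 3: stack=$ A read R  input=read if read $  — expand R → read if
step 4: stack=$ A read if read  input=read if read $  — match read
step 5: stack=$ A read if  input=if read $  — match if
step 6: stack=$ A read  input=read $  — match read
step 7: stack=$ A  input=$  — expand A → ε
Accept reached after 7 steps.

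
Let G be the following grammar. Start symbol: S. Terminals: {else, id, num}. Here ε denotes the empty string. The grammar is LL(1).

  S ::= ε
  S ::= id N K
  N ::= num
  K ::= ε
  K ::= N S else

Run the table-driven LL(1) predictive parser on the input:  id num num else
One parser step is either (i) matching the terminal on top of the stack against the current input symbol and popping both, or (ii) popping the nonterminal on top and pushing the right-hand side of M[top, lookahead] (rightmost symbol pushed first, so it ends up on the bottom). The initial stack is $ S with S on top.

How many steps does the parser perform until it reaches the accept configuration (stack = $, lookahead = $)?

     Stack         Input              Action
  1  $ S           id num num else $  expand S ::= id N K
  2  $ K N id      id num num else $  match id
  3  $ K N         num num else $     expand N ::= num
  4  $ K num       num num else $     match num
  5  $ K           num else $         expand K ::= N S else
  6  $ else S N    num else $         expand N ::= num
  7  $ else S num  num else $         match num
  8  $ else S      else $             expand S ::= ε
  9  $ else        else $             match else
Accept reached after 9 steps.

9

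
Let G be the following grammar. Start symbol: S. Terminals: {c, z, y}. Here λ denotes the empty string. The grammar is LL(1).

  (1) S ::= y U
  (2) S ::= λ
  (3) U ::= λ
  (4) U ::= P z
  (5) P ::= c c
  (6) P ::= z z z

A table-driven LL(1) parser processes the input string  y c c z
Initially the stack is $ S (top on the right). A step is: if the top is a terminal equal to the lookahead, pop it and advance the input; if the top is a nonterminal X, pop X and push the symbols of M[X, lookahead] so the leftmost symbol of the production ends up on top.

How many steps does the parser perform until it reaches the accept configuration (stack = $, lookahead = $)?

step 1: stack=$ S  input=y c c z $  — expand S ::= y U
step 2: stack=$ U y  input=y c c z $  — match y
step 3: stack=$ U  input=c c z $  — expand U ::= P z
step 4: stack=$ z P  input=c c z $  — expand P ::= c c
step 5: stack=$ z c c  input=c c z $  — match c
step 6: stack=$ z c  input=c z $  — match c
step 7: stack=$ z  input=z $  — match z
Accept reached after 7 steps.

7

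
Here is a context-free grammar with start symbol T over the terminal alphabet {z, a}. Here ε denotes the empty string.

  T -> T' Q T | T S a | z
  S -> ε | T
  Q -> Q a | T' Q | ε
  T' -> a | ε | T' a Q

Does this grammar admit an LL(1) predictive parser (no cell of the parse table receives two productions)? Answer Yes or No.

No

FIRST(T) = {a, z}
FIRST(S) = {ε, a, z}
FIRST(Q) = {ε, a}
FIRST(T') = {ε, a}
FOLLOW(T) = {$, a, z}
FOLLOW(S) = {a}
FOLLOW(Q) = {a, z}
FOLLOW(T') = {a, z}
Cell M[Q, a] receives both Q -> Q a and Q -> T' Q and Q -> ε — the grammar is not LL(1).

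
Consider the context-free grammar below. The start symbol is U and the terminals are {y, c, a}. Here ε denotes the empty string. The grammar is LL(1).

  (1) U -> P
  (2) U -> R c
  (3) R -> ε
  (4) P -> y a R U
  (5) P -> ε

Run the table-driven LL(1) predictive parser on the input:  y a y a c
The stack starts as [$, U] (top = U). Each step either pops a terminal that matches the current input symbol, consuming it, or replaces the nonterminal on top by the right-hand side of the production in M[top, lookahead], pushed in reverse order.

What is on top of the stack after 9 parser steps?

step 1: stack=$ U  input=y a y a c $  — expand U -> P
step 2: stack=$ P  input=y a y a c $  — expand P -> y a R U
step 3: stack=$ U R a y  input=y a y a c $  — match y
step 4: stack=$ U R a  input=a y a c $  — match a
step 5: stack=$ U R  input=y a c $  — expand R -> ε
step 6: stack=$ U  input=y a c $  — expand U -> P
step 7: stack=$ P  input=y a c $  — expand P -> y a R U
step 8: stack=$ U R a y  input=y a c $  — match y
step 9: stack=$ U R a  input=a c $  — match a
Stack after step 9: $ U R (top = R).

R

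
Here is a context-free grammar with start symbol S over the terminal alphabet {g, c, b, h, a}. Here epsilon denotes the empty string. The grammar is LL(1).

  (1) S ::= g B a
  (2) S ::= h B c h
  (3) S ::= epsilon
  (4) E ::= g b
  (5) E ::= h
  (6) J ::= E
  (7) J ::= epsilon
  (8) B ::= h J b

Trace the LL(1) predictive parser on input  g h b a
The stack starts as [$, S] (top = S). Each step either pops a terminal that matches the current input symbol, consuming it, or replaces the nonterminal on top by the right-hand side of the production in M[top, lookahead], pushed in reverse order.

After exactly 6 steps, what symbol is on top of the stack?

     Stack      Input      Action
  1  $ S        g h b a $  expand S ::= g B a
  2  $ a B g    g h b a $  match g
  3  $ a B      h b a $    expand B ::= h J b
  4  $ a b J h  h b a $    match h
  5  $ a b J    b a $      expand J ::= epsilon
  6  $ a b      b a $      match b
Stack after step 6: $ a (top = a).

a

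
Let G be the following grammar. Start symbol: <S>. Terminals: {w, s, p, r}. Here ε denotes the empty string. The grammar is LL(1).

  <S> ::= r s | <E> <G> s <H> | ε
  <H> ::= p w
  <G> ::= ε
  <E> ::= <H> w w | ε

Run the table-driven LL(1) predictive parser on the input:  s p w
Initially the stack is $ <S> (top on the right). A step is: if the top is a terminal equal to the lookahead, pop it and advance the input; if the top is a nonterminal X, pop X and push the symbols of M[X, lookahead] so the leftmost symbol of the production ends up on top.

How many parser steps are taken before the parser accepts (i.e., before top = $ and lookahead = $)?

step 1: stack=$ <S>  input=s p w $  — expand <S> ::= <E> <G> s <H>
step 2: stack=$ <H> s <G> <E>  input=s p w $  — expand <E> ::= ε
step 3: stack=$ <H> s <G>  input=s p w $  — expand <G> ::= ε
step 4: stack=$ <H> s  input=s p w $  — match s
step 5: stack=$ <H>  input=p w $  — expand <H> ::= p w
step 6: stack=$ w p  input=p w $  — match p
step 7: stack=$ w  input=w $  — match w
Accept reached after 7 steps.

7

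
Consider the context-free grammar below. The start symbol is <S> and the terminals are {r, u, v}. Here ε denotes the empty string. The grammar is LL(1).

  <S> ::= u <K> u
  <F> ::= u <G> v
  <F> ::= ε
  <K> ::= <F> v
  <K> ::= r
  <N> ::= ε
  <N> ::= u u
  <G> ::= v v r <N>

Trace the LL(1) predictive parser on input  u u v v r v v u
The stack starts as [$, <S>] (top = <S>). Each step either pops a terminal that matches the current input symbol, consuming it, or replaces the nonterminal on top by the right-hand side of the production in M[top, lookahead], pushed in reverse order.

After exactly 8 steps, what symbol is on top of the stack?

step 1: stack=$ <S>  input=u u v v r v v u $  — expand <S> ::= u <K> u
step 2: stack=$ u <K> u  input=u u v v r v v u $  — match u
step 3: stack=$ u <K>  input=u v v r v v u $  — expand <K> ::= <F> v
step 4: stack=$ u v <F>  input=u v v r v v u $  — expand <F> ::= u <G> v
step 5: stack=$ u v v <G> u  input=u v v r v v u $  — match u
step 6: stack=$ u v v <G>  input=v v r v v u $  — expand <G> ::= v v r <N>
step 7: stack=$ u v v <N> r v v  input=v v r v v u $  — match v
step 8: stack=$ u v v <N> r v  input=v r v v u $  — match v
Stack after step 8: $ u v v <N> r (top = r).

r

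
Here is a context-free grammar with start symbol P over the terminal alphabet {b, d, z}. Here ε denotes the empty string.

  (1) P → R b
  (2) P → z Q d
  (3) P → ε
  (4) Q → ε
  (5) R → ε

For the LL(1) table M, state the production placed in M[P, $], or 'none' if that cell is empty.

FIRST(Q): from Q→ε we get {ε}. So FIRST(Q) = {ε}.
FIRST(R): from R→ε we get {ε}. So FIRST(R) = {ε}.
FIRST(P): from P→R b we get {b}; from P→z Q d we get {z}; from P→ε we get {ε}. So FIRST(P) = {ε, b, z}.
FOLLOW(P) includes $ since P is the start symbol.
FOLLOW(P): P appears on no right-hand side. Thus FOLLOW(P) = {$}.
For P → R b: FIRST(R b) = {b}, so it goes in M[P, t] for t ∈ {b}.
For P → z Q d: FIRST(z Q d) = {z}, so it goes in M[P, t] for t ∈ {z}.
For P → ε: FIRST(ε) = {ε}, so it goes in M[P, t] for t ∈ {}; since ε ∈ FIRST, also for every t ∈ FOLLOW(P) = {$}.

P → ε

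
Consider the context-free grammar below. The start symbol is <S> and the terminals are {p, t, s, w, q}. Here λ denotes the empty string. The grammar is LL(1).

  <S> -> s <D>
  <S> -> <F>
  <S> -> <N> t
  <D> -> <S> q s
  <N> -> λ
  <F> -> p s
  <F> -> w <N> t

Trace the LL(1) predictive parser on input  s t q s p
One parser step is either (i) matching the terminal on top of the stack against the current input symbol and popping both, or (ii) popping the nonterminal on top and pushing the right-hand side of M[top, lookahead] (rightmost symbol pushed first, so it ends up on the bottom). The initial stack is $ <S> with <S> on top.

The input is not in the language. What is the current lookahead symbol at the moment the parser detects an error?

step 1: stack=$ <S>  input=s t q s p $  — expand <S> -> s <D>
step 2: stack=$ <D> s  input=s t q s p $  — match s
step 3: stack=$ <D>  input=t q s p $  — expand <D> -> <S> q s
step 4: stack=$ s q <S>  input=t q s p $  — expand <S> -> <N> t
step 5: stack=$ s q t <N>  input=t q s p $  — expand <N> -> λ
step 6: stack=$ s q t  input=t q s p $  — match t
step 7: stack=$ s q  input=q s p $  — match q
step 8: stack=$ s  input=s p $  — match s
step 9: stack=$  input=p $  — error: stack empty but input remains

p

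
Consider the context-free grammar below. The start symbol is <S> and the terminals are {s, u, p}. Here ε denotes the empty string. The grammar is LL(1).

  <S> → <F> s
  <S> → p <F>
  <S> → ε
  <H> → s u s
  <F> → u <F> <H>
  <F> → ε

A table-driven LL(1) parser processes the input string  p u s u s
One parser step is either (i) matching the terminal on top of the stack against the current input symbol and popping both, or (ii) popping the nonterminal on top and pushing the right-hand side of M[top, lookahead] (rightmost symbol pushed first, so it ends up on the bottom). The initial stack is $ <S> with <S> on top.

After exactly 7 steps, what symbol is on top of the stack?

step 1: stack=$ <S>  input=p u s u s $  — expand <S> → p <F>
step 2: stack=$ <F> p  input=p u s u s $  — match p
step 3: stack=$ <F>  input=u s u s $  — expand <F> → u <F> <H>
step 4: stack=$ <H> <F> u  input=u s u s $  — match u
step 5: stack=$ <H> <F>  input=s u s $  — expand <F> → ε
step 6: stack=$ <H>  input=s u s $  — expand <H> → s u s
step 7: stack=$ s u s  input=s u s $  — match s
Stack after step 7: $ s u (top = u).

u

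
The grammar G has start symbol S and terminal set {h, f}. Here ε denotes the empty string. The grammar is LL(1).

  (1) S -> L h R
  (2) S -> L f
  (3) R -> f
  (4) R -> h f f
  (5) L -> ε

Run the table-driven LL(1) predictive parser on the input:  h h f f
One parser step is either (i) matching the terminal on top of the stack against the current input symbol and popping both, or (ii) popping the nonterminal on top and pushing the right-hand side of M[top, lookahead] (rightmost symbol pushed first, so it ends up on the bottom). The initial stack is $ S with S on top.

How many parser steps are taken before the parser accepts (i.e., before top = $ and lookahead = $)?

7

step 1: stack=$ S  input=h h f f $  — expand S -> L h R
step 2: stack=$ R h L  input=h h f f $  — expand L -> ε
step 3: stack=$ R h  input=h h f f $  — match h
step 4: stack=$ R  input=h f f $  — expand R -> h f f
step 5: stack=$ f f h  input=h f f $  — match h
step 6: stack=$ f f  input=f f $  — match f
step 7: stack=$ f  input=f $  — match f
Accept reached after 7 steps.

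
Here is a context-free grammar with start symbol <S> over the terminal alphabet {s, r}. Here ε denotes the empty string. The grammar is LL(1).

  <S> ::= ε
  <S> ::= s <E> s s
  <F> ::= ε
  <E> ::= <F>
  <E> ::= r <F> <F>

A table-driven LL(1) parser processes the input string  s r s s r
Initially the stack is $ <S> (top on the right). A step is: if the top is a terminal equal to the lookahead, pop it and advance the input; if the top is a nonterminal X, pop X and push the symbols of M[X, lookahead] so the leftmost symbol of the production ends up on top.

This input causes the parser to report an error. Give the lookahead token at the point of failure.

     Stack            Input        Action
  1  $ <S>            s r s s r $  expand <S> ::= s <E> s s
  2  $ s s <E> s      s r s s r $  match s
  3  $ s s <E>        r s s r $    expand <E> ::= r <F> <F>
  4  $ s s <F> <F> r  r s s r $    match r
  5  $ s s <F> <F>    s s r $      expand <F> ::= ε
  6  $ s s <F>        s s r $      expand <F> ::= ε
  7  $ s s            s s r $      match s
  8  $ s              s r $        match s
  9  $                r $          error: stack empty but input remains

r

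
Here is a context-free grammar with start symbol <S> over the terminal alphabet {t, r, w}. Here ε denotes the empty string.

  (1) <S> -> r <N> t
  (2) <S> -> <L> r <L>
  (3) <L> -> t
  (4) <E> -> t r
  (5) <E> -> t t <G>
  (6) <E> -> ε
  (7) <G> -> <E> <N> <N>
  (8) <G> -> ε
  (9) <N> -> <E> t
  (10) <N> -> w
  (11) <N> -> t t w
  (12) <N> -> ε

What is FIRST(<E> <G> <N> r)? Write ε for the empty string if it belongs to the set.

{r, t, w}

FIRST(<L>): from <L>->t we get {t}. So FIRST(<L>) = {t}.
FIRST(<E>): from <E>->t r we get {t}; from <E>->t t <G> we get {t}; from <E>->ε we get {ε}. So FIRST(<E>) = {ε, t}.
FIRST(<S>): from <S>->r <N> t we get {r}; from <S>-><L> r <L> we get {t}. So FIRST(<S>) = {r, t}.
FIRST(<N>): from <N>-><E> t we get {t}; from <N>->w we get {w}; from <N>->t t w we get {t}; from <N>->ε we get {ε}. So FIRST(<N>) = {ε, t, w}.
FIRST(<G>): from <G>-><E> <N> <N> we get {ε, t, w}; from <G>->ε we get {ε}. So FIRST(<G>) = {ε, t, w}.
FIRST(<E> <G> <N> r): take FIRST of each symbol in turn, carrying on past any symbol whose FIRST contains ε; result {r, t, w}.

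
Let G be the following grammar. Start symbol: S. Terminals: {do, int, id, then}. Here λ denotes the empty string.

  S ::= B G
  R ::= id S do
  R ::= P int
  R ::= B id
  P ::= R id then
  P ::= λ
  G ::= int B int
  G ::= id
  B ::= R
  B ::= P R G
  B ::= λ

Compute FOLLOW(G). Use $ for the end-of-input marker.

{$, do, id, int}

FIRST(G): from G::=int B int we get {int}; from G::=id we get {id}. So FIRST(G) = {id, int}.
FIRST(S): from S::=B G we get {id, int}. So FIRST(S) = {id, int}.
FIRST(R): from R::=id S do we get {id}; from R::=P int we get {id, int}; from R::=B id we get {id, int}. So FIRST(R) = {id, int}.
FIRST(P): from P::=R id then we get {id, int}; from P::=λ we get {λ}. So FIRST(P) = {λ, id, int}.
FIRST(B): from B::=R we get {id, int}; from B::=P R G we get {id, int}; from B::=λ we get {λ}. So FIRST(B) = {λ, id, int}.
FOLLOW(S) includes $ since S is the start symbol.
FOLLOW(S): in R::=id S do, S is followed by do with FIRST {do}. Thus FOLLOW(S) = {$, do}.
FOLLOW(P): in R::=P int, P is followed by int with FIRST {int}; in B::=P R G, P is followed by R G with FIRST {id, int}. Thus FOLLOW(P) = {id, int}.
FOLLOW(B): in S::=B G, B is followed by G with FIRST {id, int}; in R::=B id, B is followed by id with FIRST {id}; in G::=int B int, B is followed by int with FIRST {int}. Thus FOLLOW(B) = {id, int}.
FOLLOW(R): in P::=R id then, R is followed by id then with FIRST {id}; in B::=R, the suffix after R is empty, so FOLLOW(R) ⊇ FOLLOW(B) = {id, int}; in B::=P R G, R is followed by G with FIRST {id, int}. Thus FOLLOW(R) = {id, int}.
FOLLOW(G): in S::=B G, the suffix after G is empty, so FOLLOW(G) ⊇ FOLLOW(S) = {$, do}; in B::=P R G, the suffix after G is empty, so FOLLOW(G) ⊇ FOLLOW(B) = {id, int}. Thus FOLLOW(G) = {$, do, id, int}.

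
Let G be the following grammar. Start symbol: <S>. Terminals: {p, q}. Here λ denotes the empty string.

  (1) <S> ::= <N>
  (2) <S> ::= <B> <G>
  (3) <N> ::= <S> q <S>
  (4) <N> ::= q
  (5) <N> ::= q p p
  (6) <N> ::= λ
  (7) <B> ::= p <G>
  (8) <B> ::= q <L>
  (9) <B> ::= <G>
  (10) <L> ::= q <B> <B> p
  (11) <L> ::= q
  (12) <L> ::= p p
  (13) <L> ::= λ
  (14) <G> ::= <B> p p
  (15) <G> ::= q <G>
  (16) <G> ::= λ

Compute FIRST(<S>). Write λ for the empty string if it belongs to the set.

{λ, p, q}

FIRST(<L>): from <L>::=q <B> <B> p we get {q}; from <L>::=q we get {q}; from <L>::=p p we get {p}; from <L>::=λ we get {λ}. So FIRST(<L>) = {λ, p, q}.
FIRST(<S>): from <S>::=<N> we get {λ, p, q}; from <S>::=<B> <G> we get {λ, p, q}. So FIRST(<S>) = {λ, p, q}.
FIRST(<N>): from <N>::=<S> q <S> we get {p, q}; from <N>::=q we get {q}; from <N>::=q p p we get {q}; from <N>::=λ we get {λ}. So FIRST(<N>) = {λ, p, q}.
FIRST(<B>): from <B>::=p <G> we get {p}; from <B>::=q <L> we get {q}; from <B>::=<G> we get {λ, p, q}. So FIRST(<B>) = {λ, p, q}.
FIRST(<G>): from <G>::=<B> p p we get {p, q}; from <G>::=q <G> we get {q}; from <G>::=λ we get {λ}. So FIRST(<G>) = {λ, p, q}.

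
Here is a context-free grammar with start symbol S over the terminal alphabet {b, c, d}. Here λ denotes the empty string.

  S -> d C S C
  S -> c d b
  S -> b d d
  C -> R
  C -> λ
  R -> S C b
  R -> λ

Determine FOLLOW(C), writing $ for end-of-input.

FIRST(S): from S->d C S C we get {d}; from S->c d b we get {c}; from S->b d d we get {b}. So FIRST(S) = {b, c, d}.
FIRST(R): from R->S C b we get {b, c, d}; from R->λ we get {λ}. So FIRST(R) = {λ, b, c, d}.
FIRST(C): from C->R we get {λ, b, c, d}; from C->λ we get {λ}. So FIRST(C) = {λ, b, c, d}.
FOLLOW(S) includes $ since S is the start symbol.
FOLLOW(S): in S->d C S C, S is followed by C with FIRST {λ, b, c, d}; in S->d C S C, the suffix after S is nullable (adds nothing new); in R->S C b, S is followed by C b with FIRST {b, c, d}. Thus FOLLOW(S) = {$, b, c, d}.
FOLLOW(C): in S->d C S C (occurrence 1), C is followed by S C with FIRST {b, c, d}; in S->d C S C (occurrence 2), the suffix after C is empty, so FOLLOW(C) ⊇ FOLLOW(S) = {$, b, c, d}; in R->S C b, C is followed by b with FIRST {b}. Thus FOLLOW(C) = {$, b, c, d}.
FOLLOW(R): in C->R, the suffix after R is empty, so FOLLOW(R) ⊇ FOLLOW(C) = {$, b, c, d}. Thus FOLLOW(R) = {$, b, c, d}.

{$, b, c, d}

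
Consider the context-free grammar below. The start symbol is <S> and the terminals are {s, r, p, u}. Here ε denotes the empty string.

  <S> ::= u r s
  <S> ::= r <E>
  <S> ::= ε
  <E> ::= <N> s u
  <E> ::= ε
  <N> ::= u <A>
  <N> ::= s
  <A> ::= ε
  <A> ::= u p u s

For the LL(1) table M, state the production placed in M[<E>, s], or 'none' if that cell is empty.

FIRST(<S>) = {ε, r, u}
FIRST(<N>) = {s, u}
FIRST(<A>) = {ε, u}
FIRST(<E>) = {ε, s, u}  (via <N> s u)
FOLLOW(<S>) includes $ since <S> is the start symbol.
FOLLOW(<S>): <S> appears on no right-hand side. Thus FOLLOW(<S>) = {$}.
FOLLOW(<E>): in <S>::=r <E>, the suffix after <E> is empty, so FOLLOW(<E>) ⊇ FOLLOW(<S>) = {$}. Thus FOLLOW(<E>) = {$}.
For <E> ::= <N> s u: FIRST(<N> s u) = {s, u}, so it goes in M[<E>, t] for t ∈ {s, u}.
For <E> ::= ε: FIRST(ε) = {ε}, so it goes in M[<E>, t] for t ∈ {}; since ε ∈ FIRST, also for every t ∈ FOLLOW(<E>) = {$}.

<E> ::= <N> s u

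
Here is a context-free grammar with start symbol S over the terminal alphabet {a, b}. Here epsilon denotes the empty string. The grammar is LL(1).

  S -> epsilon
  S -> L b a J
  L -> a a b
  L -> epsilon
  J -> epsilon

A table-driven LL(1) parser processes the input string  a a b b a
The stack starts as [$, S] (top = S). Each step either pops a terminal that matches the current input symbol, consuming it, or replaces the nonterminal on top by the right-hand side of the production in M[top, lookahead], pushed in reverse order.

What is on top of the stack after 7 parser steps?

J

     Stack          Input        Action
  1  $ S            a a b b a $  expand S -> L b a J
  2  $ J a b L      a a b b a $  expand L -> a a b
  3  $ J a b b a a  a a b b a $  match a
  4  $ J a b b a    a b b a $    match a
  5  $ J a b b      b b a $      match b
  6  $ J a b        b a $        match b
  7  $ J a          a $          match a
Stack after step 7: $ J (top = J).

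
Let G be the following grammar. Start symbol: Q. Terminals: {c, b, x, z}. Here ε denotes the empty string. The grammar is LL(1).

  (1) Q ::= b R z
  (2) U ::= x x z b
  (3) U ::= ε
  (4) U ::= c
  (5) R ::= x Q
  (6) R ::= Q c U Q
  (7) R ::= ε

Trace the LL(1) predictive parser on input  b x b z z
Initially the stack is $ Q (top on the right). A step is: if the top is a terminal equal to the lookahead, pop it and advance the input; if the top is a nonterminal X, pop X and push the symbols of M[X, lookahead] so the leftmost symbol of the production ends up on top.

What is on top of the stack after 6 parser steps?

R

     Stack      Input        Action
  1  $ Q        b x b z z $  expand Q ::= b R z
  2  $ z R b    b x b z z $  match b
  3  $ z R      x b z z $    expand R ::= x Q
  4  $ z Q x    x b z z $    match x
  5  $ z Q      b z z $      expand Q ::= b R z
  6  $ z z R b  b z z $      match b
Stack after step 6: $ z z R (top = R).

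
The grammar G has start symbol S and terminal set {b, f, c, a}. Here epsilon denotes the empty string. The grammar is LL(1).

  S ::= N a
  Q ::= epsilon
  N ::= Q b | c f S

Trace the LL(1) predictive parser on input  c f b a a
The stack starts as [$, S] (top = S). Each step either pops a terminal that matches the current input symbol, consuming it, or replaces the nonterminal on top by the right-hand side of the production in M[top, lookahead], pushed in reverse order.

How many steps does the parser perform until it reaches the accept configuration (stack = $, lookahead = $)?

10

      Stack      Input        Action
   1  $ S        c f b a a $  expand S ::= N a
   2  $ a N      c f b a a $  expand N ::= c f S
   3  $ a S f c  c f b a a $  match c
   4  $ a S f    f b a a $    match f
   5  $ a S      b a a $      expand S ::= N a
   6  $ a a N    b a a $      expand N ::= Q b
   7  $ a a b Q  b a a $      expand Q ::= epsilon
   8  $ a a b    b a a $      match b
   9  $ a a      a a $        match a
  10  $ a        a $          match a
Accept reached after 10 steps.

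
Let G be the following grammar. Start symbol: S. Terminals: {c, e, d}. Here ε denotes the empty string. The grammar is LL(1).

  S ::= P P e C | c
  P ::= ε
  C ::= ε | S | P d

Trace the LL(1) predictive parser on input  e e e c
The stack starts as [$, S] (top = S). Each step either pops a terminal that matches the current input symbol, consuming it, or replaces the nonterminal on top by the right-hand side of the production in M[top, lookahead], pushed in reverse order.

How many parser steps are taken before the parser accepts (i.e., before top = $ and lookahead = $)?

      Stack      Input      Action
   1  $ S        e e e c $  expand S ::= P P e C
   2  $ C e P P  e e e c $  expand P ::= ε
   3  $ C e P    e e e c $  expand P ::= ε
   4  $ C e      e e e c $  match e
   5  $ C        e e c $    expand C ::= S
   6  $ S        e e c $    expand S ::= P P e C
   7  $ C e P P  e e c $    expand P ::= ε
   8  $ C e P    e e c $    expand P ::= ε
   9  $ C e      e e c $    match e
  10  $ C        e c $      expand C ::= S
  11  $ S        e c $      expand S ::= P P e C
  12  $ C e P P  e c $      expand P ::= ε
  13  $ C e P    e c $      expand P ::= ε
  14  $ C e      e c $      match e
  15  $ C        c $        expand C ::= S
  16  $ S        c $        expand S ::= c
  17  $ c        c $        match c
Accept reached after 17 steps.

17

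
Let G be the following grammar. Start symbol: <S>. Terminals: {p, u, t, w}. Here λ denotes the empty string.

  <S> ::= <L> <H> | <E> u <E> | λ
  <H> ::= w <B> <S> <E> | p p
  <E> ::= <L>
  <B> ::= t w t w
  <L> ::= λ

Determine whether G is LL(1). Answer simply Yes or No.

Yes

FIRST(<S>) = {λ, p, u, w}
FIRST(<H>) = {p, w}
FIRST(<E>) = {λ}
FIRST(<B>) = {t}
FIRST(<L>) = {λ}
FOLLOW(<S>) = {$}
FOLLOW(<H>) = {$}
FOLLOW(<E>) = {$, u}
FOLLOW(<B>) = {$, p, u, w}
FOLLOW(<L>) = {$, p, u, w}
Each cell of M receives at most one production.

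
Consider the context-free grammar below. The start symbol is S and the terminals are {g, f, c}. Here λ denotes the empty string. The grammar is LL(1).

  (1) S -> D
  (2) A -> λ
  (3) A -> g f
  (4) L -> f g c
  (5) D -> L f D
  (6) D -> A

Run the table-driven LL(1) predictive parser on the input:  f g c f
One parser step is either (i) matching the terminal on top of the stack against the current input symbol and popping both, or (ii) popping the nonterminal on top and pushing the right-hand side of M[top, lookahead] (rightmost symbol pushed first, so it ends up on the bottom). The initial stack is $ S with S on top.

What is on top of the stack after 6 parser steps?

f

step 1: stack=$ S  input=f g c f $  — expand S -> D
step 2: stack=$ D  input=f g c f $  — expand D -> L f D
step 3: stack=$ D f L  input=f g c f $  — expand L -> f g c
step 4: stack=$ D f c g f  input=f g c f $  — match f
step 5: stack=$ D f c g  input=g c f $  — match g
step 6: stack=$ D f c  input=c f $  — match c
Stack after step 6: $ D f (top = f).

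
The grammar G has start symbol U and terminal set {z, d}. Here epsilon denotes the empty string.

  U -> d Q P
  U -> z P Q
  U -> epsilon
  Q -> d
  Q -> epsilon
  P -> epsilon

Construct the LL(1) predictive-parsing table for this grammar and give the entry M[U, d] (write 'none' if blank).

U -> d Q P

FIRST(U): from U->d Q P we get {d}; from U->z P Q we get {z}; from U->epsilon we get {epsilon}. So FIRST(U) = {epsilon, d, z}.
FIRST(Q): from Q->d we get {d}; from Q->epsilon we get {epsilon}. So FIRST(Q) = {epsilon, d}.
FIRST(P): from P->epsilon we get {epsilon}. So FIRST(P) = {epsilon}.
FOLLOW(U) includes $ since U is the start symbol.
FOLLOW(U): U appears on no right-hand side. Thus FOLLOW(U) = {$}.
For U -> d Q P: FIRST(d Q P) = {d}, so it goes in M[U, t] for t ∈ {d}.
For U -> z P Q: FIRST(z P Q) = {z}, so it goes in M[U, t] for t ∈ {z}.
For U -> epsilon: FIRST(epsilon) = {epsilon}, so it goes in M[U, t] for t ∈ {}; since epsilon ∈ FIRST, also for every t ∈ FOLLOW(U) = {$}.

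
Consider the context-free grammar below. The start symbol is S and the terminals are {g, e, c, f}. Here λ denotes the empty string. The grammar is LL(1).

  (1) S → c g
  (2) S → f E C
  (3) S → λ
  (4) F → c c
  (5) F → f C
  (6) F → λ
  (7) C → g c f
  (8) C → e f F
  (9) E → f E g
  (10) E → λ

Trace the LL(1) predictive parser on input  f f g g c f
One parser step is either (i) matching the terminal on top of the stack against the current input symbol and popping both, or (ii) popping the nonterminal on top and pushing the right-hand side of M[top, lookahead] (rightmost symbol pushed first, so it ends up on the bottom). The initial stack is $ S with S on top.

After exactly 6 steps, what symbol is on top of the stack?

C

step 1: stack=$ S  input=f f g g c f $  — expand S → f E C
step 2: stack=$ C E f  input=f f g g c f $  — match f
step 3: stack=$ C E  input=f g g c f $  — expand E → f E g
step 4: stack=$ C g E f  input=f g g c f $  — match f
step 5: stack=$ C g E  input=g g c f $  — expand E → λ
step 6: stack=$ C g  input=g g c f $  — match g
Stack after step 6: $ C (top = C).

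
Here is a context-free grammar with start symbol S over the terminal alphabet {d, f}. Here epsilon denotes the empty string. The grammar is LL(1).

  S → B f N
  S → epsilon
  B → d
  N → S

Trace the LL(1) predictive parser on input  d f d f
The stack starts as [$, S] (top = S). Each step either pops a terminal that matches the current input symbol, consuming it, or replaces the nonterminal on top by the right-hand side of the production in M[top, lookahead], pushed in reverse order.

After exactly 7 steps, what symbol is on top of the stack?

d

     Stack    Input      Action
  1  $ S      d f d f $  expand S → B f N
  2  $ N f B  d f d f $  expand B → d
  3  $ N f d  d f d f $  match d
  4  $ N f    f d f $    match f
  5  $ N      d f $      expand N → S
  6  $ S      d f $      expand S → B f N
  7  $ N f B  d f $      expand B → d
Stack after step 7: $ N f d (top = d).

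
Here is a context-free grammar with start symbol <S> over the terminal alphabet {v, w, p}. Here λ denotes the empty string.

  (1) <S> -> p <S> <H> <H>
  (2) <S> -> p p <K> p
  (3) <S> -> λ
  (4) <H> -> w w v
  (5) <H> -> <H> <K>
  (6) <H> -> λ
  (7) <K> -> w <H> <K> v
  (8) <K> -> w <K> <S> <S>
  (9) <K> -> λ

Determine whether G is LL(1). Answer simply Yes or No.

No

FIRST(<S>) = {λ, p}
FIRST(<H>) = {λ, w}
FIRST(<K>) = {λ, w}
FOLLOW(<S>) = {$, p, v, w}
FOLLOW(<H>) = {$, p, v, w}
FOLLOW(<K>) = {$, p, v, w}
Cell M[<H>, $] receives both <H> -> <H> <K> and <H> -> λ — the grammar is not LL(1).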